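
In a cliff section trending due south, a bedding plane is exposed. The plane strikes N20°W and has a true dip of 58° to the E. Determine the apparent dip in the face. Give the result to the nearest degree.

29°

The section lies 20° from the strike.
tan(apparent dip) = tan 58° · sin 20° = 0.5473
α = arctan(0.5473) = 28.69°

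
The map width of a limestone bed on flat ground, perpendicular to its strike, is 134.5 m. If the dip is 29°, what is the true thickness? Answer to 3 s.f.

True thickness t = w · sin(dip) = 134.5 × sin 29°
t = 134.5 × 0.4848 = 65.207 m

65.2 m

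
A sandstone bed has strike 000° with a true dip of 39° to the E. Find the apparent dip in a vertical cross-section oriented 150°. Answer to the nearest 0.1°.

22.0°

Angle between strike (000°) and section (150°): β = 30°.
tan α = tan 39° × sin 30° = 0.8098 × 0.5000 = 0.4049
α = arctan(0.4049) = 22.04°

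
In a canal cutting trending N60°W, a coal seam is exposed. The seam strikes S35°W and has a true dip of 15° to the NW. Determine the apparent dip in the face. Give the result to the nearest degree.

15°

Angle between strike (S35°W) and section (N60°W): β = 85°.
tan(apparent dip) = tan 15° · sin 85° = 0.2669
apparent dip = arctan 0.2669 = 14.95°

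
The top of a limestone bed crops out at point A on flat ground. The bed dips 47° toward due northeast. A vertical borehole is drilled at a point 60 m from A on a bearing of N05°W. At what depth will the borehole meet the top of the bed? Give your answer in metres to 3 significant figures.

41.4 m

The hole lies 50° from the dip direction, so the down-dip offset is 60 × cos 50° = 38.57 m.
Depth = down-dip offset × tan(dip) = 38.57 × tan 47° = 38.57 × 1.0724
Depth = 41.36 m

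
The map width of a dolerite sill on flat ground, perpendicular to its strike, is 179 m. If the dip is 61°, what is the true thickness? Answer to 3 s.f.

157 m

True thickness t = w · sin(dip) = 179 × sin 61°
t = 179 × 0.8746 = 156.557 m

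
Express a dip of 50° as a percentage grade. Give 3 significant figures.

grade % = 100 × tan 50° = 100 × 1.1918

119%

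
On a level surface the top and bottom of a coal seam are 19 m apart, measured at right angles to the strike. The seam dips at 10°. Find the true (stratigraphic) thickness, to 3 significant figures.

3.30 m

True thickness t = w · sin(dip) = 19 × sin 10°
t = 19 × 0.1736 = 3.299 m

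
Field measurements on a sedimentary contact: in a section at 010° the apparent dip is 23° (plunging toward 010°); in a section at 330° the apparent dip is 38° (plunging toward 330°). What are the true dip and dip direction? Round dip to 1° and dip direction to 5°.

true dip 40°, dip direction 310°

The two traces are lines in the plane: v₁ = (sin 10°·cos 23°, cos 10°·cos 23°, −sin 23°), v₂ = (sin 330°·cos 38°, cos 330°·cos 38°, −sin 38°).
n = v₁ × v₂ = (-0.291, 0.252, 0.466) (taken with n_z > 0).
tan δ = √(n_x²+n_y²)/n_z = 0.386/0.466, so δ = 39.6°.
The horizontal component of n points toward azimuth atan2(n_x, n_y) = 311°, the dip direction.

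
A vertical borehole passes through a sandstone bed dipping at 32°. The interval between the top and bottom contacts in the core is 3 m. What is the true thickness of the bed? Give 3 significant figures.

2.54 m

True thickness t = h · cos(dip) = 3 × cos 32°
t = 3 × 0.8480 = 2.544 m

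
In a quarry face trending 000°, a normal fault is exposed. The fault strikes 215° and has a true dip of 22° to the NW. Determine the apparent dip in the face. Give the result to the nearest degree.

13°

Angle between strike (215°) and section (000°): β = 35°.
tan α = tan 22° × sin 35° = 0.4040 × 0.5736 = 0.2317
α = arctan(0.2317) = 13.05°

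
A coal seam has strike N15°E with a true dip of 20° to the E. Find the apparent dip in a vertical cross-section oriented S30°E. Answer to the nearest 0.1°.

14.4°

Angle between strike (N15°E) and section (S30°E): β = 45°.
tan(apparent dip) = tan 20° · sin 45° = 0.2574
α = arctan(0.2574) = 14.43°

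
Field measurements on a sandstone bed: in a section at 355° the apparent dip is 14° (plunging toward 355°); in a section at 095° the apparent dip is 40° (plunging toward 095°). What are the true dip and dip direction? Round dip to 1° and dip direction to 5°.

The two traces are lines in the plane: v₁ = (sin 355°·cos 14°, cos 355°·cos 14°, −sin 14°), v₂ = (sin 95°·cos 40°, cos 95°·cos 40°, −sin 40°).
n = v₁ × v₂ = (0.637, 0.239, 0.732) (taken with n_z > 0).
tan δ = √(n_x²+n_y²)/n_z = 0.681/0.732, so δ = 42.9°.
Dip direction = azimuth of (n_x, n_y) = atan2(0.637, 0.239) = 69°.

true dip 43°, dip direction 070°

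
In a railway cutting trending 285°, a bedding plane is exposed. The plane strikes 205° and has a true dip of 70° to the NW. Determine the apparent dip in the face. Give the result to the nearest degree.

Angle between strike (205°) and section (285°): β = 80°.
tan α = tan 70° × sin 80° = 2.7475 × 0.9848 = 2.7057
α = arctan(2.7057) = 69.72°

70°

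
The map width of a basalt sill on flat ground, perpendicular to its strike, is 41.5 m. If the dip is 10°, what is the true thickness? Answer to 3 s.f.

7.21 m

True thickness t = w · sin(dip) = 41.5 × sin 10°
t = 41.5 × 0.1736 = 7.206 m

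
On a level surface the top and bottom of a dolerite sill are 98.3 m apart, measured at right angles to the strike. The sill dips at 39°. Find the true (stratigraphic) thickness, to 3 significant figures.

61.9 m

True thickness t = w · sin(dip) = 98.3 × sin 39°
t = 98.3 × 0.6293 = 61.862 m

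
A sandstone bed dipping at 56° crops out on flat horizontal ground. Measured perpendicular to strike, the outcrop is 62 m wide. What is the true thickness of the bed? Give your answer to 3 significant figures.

51.4 m

True thickness t = w · sin(dip) = 62 × sin 56°
t = 62 × 0.8290 = 51.400 m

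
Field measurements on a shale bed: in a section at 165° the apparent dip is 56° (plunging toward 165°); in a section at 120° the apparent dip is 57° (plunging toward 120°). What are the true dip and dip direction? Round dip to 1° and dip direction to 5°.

Each apparent-dip line lies in the plane. As unit vectors (x east, y north, z up), v₁ plunges 56°→165° and v₂ plunges 57°→120°.
The plane normal is n = v₁ × v₂ ∝ (0.227, -0.270, 0.215).
True dip = arccos(n_z / |n|) = arccos(0.5212) = 58.6°.
Dip direction = atan2(0.227, -0.270) = 140° (azimuth of n's horizontal projection).

true dip 59°, dip direction 140°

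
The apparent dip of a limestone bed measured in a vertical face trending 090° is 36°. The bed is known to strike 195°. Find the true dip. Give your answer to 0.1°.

The section is 75° from the strike.
tan(true dip) = tan 36° / sin 75° = 0.7522
true dip = arctan 0.7522 = 36.95°

36.9°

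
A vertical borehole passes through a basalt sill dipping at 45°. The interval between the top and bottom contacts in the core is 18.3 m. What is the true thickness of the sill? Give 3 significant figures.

True thickness t = h · cos(dip) = 18.3 × cos 45°
t = 18.3 × 0.7071 = 12.940 m

12.9 m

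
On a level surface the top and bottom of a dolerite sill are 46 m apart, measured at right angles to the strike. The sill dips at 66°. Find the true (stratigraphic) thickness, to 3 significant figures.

True thickness t = w · sin(dip) = 46 × sin 66°
t = 46 × 0.9135 = 42.023 m

42.0 m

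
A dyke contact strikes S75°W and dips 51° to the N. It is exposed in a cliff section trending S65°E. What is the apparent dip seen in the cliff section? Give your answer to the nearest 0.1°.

38.4°

The section lies 40° from the strike.
tan(apparent dip) = tan 51° · sin 40° = 0.7938
apparent dip = arctan 0.7938 = 38.44°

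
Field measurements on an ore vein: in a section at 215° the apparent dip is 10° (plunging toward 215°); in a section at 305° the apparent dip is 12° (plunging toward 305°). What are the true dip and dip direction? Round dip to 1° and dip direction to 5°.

true dip 15°, dip direction 265°

The two traces are lines in the plane: v₁ = (sin 215°·cos 10°, cos 215°·cos 10°, −sin 10°), v₂ = (sin 305°·cos 12°, cos 305°·cos 12°, −sin 12°).
Cross product v₁ × v₂ gives the pole to the plane: n ∝ (-0.265, -0.022, 0.963).
Dip δ = arctan(|n_h|/n_z) = arctan(0.266/0.963) = 15.4°.
Dip direction = azimuth of (n_x, n_y) = atan2(-0.265, -0.022) = 265°.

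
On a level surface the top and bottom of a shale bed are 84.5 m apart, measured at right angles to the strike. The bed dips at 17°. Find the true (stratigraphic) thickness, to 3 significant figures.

24.7 m

True thickness t = w · sin(dip) = 84.5 × sin 17°
t = 84.5 × 0.2924 = 24.705 m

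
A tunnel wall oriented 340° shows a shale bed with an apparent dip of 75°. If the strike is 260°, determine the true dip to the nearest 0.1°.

75.2°

The section is 80° from the strike.
tan(true dip) = tan 75° / sin 80° = 3.7896
δ = arctan(3.7896) = 75.22°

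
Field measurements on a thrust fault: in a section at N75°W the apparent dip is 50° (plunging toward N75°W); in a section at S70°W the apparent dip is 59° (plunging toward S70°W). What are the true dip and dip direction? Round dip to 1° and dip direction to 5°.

true dip 59°, dip direction 240°

The two traces are lines in the plane: v₁ = (sin 285°·cos 50°, cos 285°·cos 50°, −sin 50°), v₂ = (sin 250°·cos 59°, cos 250°·cos 59°, −sin 59°).
n = v₁ × v₂ = (-0.278, -0.161, 0.190) (taken with n_z > 0).
tan δ = √(n_x²+n_y²)/n_z = 0.321/0.190, so δ = 59.4°.
The horizontal component of n points toward azimuth atan2(n_x, n_y) = 240°, the dip direction.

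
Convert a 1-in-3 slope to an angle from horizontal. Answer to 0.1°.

tan θ = 1/3 = 0.3333
θ = arctan(0.3333) = 18.43°

18.4°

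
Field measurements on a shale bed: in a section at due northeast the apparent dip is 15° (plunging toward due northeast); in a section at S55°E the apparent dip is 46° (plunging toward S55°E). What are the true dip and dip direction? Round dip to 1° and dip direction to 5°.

Represent each trace as a vector plunging at its apparent dip toward its trend (east-north-up frame): v₁ = (0.683, 0.683, -0.259), v₂ = (0.569, -0.398, -0.719).
Cross product v₁ × v₂ gives the pole to the plane: n ∝ (0.594, -0.344, 0.661).
Dip δ = arctan(|n_h|/n_z) = arctan(0.687/0.661) = 46.1°.
The horizontal component of n points toward azimuth atan2(n_x, n_y) = 120°, the dip direction.

true dip 46°, dip direction 120°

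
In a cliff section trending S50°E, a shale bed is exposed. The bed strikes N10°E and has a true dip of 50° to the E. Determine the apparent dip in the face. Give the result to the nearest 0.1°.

The strike is N10°E and the section trends S50°E; the acute angle between them is β = 60°.
tan(apparent dip) = tan 50° · sin 60° = 1.0321
apparent dip = arctan 1.0321 = 45.90°

45.9°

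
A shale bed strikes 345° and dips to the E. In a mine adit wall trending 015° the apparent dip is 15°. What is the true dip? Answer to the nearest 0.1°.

28.2°

The section is 30° from the strike.
tan(true dip) = tan 15° / sin 30° = 0.5359
true dip = arctan 0.5359 = 28.19°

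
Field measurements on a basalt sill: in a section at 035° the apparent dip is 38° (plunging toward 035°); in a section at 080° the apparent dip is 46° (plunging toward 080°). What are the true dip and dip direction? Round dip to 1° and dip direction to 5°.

Represent each trace as a vector plunging at its apparent dip toward its trend (east-north-up frame): v₁ = (0.452, 0.646, -0.616), v₂ = (0.684, 0.121, -0.719).
Cross product v₁ × v₂ gives the pole to the plane: n ∝ (0.390, 0.096, 0.387).
True dip = arccos(n_z / |n|) = arccos(0.6939) = 46.1°.
The horizontal component of n points toward azimuth atan2(n_x, n_y) = 76°, the dip direction.

true dip 46°, dip direction 075°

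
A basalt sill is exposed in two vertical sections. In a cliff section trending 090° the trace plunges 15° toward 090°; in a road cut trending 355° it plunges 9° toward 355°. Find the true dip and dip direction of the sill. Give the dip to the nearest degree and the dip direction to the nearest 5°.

true dip 18°, dip direction 055°

The two traces are lines in the plane: v₁ = (sin 90°·cos 15°, cos 90°·cos 15°, −sin 15°), v₂ = (sin 355°·cos 9°, cos 355°·cos 9°, −sin 9°).
The plane normal is n = v₁ × v₂ ∝ (0.255, 0.173, 0.950).
tan δ = √(n_x²+n_y²)/n_z = 0.308/0.950, so δ = 18.0°.
Dip direction = azimuth of (n_x, n_y) = atan2(0.255, 0.173) = 56°.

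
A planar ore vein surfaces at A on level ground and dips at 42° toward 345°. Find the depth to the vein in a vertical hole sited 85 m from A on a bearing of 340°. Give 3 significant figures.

The hole lies 5° from the dip direction, so the down-dip offset is 85 × cos 5° = 84.68 m.
Depth = down-dip offset × tan(dip) = 84.68 × tan 42° = 84.68 × 0.9004
Depth = 76.24 m

76.2 m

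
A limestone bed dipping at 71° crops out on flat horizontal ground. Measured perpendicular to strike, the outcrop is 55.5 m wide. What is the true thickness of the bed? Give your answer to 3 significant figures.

True thickness t = w · sin(dip) = 55.5 × sin 71°
t = 55.5 × 0.9455 = 52.476 m

52.5 m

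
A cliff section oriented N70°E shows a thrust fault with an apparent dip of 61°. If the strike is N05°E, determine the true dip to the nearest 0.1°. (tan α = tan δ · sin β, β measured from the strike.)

β = acute angle between strike N05°E and section N70°E = 65°.
tan δ = tan α / sin β = tan 61° / sin 65° = 1.8040 / 0.9063 = 1.9905
true dip = arctan 1.9905 = 63.33°

63.3°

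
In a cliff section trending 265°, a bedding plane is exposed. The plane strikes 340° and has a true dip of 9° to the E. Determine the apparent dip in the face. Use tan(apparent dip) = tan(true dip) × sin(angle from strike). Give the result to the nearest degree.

Angle between strike (340°) and section (265°): β = 75°.
tan(apparent dip) = tan 9° · sin 75° = 0.1530
α = arctan(0.1530) = 8.70°

9°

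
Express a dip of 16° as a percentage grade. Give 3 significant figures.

28.7%

grade % = 100 × tan 16° = 100 × 0.2867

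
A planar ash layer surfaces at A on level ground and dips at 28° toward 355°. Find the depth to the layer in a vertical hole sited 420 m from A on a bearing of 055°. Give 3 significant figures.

The hole lies 60° from the dip direction, so the down-dip offset is 420 × cos 60° = 210.00 m.
Depth = down-dip offset × tan(dip) = 210.00 × tan 28° = 210.00 × 0.5317
Depth = 111.66 m

112 m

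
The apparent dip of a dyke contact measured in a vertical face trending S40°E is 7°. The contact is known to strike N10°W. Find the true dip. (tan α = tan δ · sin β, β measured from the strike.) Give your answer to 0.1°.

13.8°

The section is 30° from the strike.
tan δ = tan α / sin β = tan 7° / sin 30° = 0.1228 / 0.5000 = 0.2456
δ = arctan(0.2456) = 13.80°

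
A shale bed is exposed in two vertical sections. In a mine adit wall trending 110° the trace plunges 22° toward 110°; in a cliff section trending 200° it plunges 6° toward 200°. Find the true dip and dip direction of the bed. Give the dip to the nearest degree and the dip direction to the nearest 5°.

true dip 23°, dip direction 125°

Represent each trace as a vector plunging at its apparent dip toward its trend (east-north-up frame): v₁ = (0.871, -0.317, -0.375), v₂ = (-0.340, -0.935, -0.105).
Cross product v₁ × v₂ gives the pole to the plane: n ∝ (0.317, -0.218, 0.922).
Dip δ = arctan(|n_h|/n_z) = arctan(0.385/0.922) = 22.7°.
The horizontal component of n points toward azimuth atan2(n_x, n_y) = 125°, the dip direction.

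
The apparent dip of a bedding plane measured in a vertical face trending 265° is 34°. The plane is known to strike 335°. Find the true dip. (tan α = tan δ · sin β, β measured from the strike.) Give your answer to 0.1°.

35.7°

β = acute angle between strike 335° and section 265° = 70°.
tan(true dip) = tan 34° / sin 70° = 0.7178
δ = arctan(0.7178) = 35.67°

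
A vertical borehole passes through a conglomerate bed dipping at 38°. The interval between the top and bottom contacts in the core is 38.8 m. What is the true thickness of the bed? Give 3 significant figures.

True thickness t = h · cos(dip) = 38.8 × cos 38°
t = 38.8 × 0.7880 = 30.575 m

30.6 m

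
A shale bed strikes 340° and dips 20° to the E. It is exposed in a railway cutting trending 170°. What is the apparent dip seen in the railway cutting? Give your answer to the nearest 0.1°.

The strike is 340° and the section trends 170°; the acute angle between them is β = 10°.
tan α = tan 20° × sin 10° = 0.3640 × 0.1736 = 0.0632
apparent dip = arctan 0.0632 = 3.62°

3.6°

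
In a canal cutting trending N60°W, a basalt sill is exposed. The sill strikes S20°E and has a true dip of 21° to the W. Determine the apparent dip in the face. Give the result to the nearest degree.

The section lies 40° from the strike.
tan(apparent dip) = tan 21° · sin 40° = 0.2467
α = arctan(0.2467) = 13.86°

14°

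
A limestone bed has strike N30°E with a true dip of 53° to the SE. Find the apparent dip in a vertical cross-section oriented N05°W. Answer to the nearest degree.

Angle between strike (N30°E) and section (N05°W): β = 35°.
tan α = tan 53° × sin 35° = 1.3270 × 0.5736 = 0.7612
α = arctan(0.7612) = 37.28°

37°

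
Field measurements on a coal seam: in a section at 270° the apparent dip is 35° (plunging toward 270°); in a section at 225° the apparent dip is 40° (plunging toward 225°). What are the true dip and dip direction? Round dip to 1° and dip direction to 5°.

true dip 40°, dip direction 235°

Each apparent-dip line lies in the plane. As unit vectors (x east, y north, z up), v₁ plunges 35°→270° and v₂ plunges 40°→225°.
Cross product v₁ × v₂ gives the pole to the plane: n ∝ (-0.311, -0.216, 0.444).
True dip = arccos(n_z / |n|) = arccos(0.7610) = 40.5°.
Dip direction = azimuth of (n_x, n_y) = atan2(-0.311, -0.216) = 235°.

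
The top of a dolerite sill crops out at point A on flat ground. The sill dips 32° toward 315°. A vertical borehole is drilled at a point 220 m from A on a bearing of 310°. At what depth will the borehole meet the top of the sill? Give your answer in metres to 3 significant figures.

137 m

The hole lies 5° from the dip direction, so the down-dip offset is 220 × cos 5° = 219.16 m.
Depth = down-dip offset × tan(dip) = 219.16 × tan 32° = 219.16 × 0.6249
Depth = 136.95 m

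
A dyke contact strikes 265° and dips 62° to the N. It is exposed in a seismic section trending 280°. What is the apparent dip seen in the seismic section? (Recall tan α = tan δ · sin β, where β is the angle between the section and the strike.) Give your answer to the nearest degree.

26°

Angle between strike (265°) and section (280°): β = 15°.
tan α = tan 62° × sin 15° = 1.8807 × 0.2588 = 0.4868
α = arctan(0.4868) = 25.96°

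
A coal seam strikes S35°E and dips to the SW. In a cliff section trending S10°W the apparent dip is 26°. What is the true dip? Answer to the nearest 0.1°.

β = acute angle between strike S35°E and section S10°W = 45°.
tan(true dip) = tan 26° / sin 45° = 0.6898
δ = arctan(0.6898) = 34.60°

34.6°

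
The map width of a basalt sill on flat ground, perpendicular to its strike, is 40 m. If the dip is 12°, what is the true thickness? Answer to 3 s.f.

8.32 m

True thickness t = w · sin(dip) = 40 × sin 12°
t = 40 × 0.2079 = 8.316 m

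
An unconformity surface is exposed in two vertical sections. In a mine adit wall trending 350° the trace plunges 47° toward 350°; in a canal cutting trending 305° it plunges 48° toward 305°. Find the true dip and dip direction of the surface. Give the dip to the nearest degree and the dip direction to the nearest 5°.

Represent each trace as a vector plunging at its apparent dip toward its trend (east-north-up frame): v₁ = (-0.118, 0.672, -0.731), v₂ = (-0.548, 0.384, -0.743).
The plane normal is n = v₁ × v₂ ∝ (-0.218, 0.313, 0.323).
tan δ = √(n_x²+n_y²)/n_z = 0.382/0.323, so δ = 49.8°.
Dip direction = atan2(-0.218, 0.313) = 325° (azimuth of n's horizontal projection).

true dip 50°, dip direction 325°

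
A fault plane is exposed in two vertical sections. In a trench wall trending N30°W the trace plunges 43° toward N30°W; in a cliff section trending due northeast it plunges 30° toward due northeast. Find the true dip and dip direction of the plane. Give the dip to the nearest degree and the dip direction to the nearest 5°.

The two traces are lines in the plane: v₁ = (sin 330°·cos 43°, cos 330°·cos 43°, −sin 43°), v₂ = (sin 45°·cos 30°, cos 45°·cos 30°, −sin 30°).
Cross product v₁ × v₂ gives the pole to the plane: n ∝ (-0.101, 0.600, 0.612).
Dip δ = arctan(|n_h|/n_z) = arctan(0.609/0.612) = 44.9°.
The horizontal component of n points toward azimuth atan2(n_x, n_y) = 350°, the dip direction.

true dip 45°, dip direction 350°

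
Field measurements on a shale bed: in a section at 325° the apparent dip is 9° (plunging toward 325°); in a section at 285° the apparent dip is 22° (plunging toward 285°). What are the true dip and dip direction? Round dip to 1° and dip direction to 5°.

Each apparent-dip line lies in the plane. As unit vectors (x east, y north, z up), v₁ plunges 9°→325° and v₂ plunges 22°→285°.
Cross product v₁ × v₂ gives the pole to the plane: n ∝ (-0.266, -0.072, 0.589).
True dip = arccos(n_z / |n|) = arccos(0.9059) = 25.1°.
The horizontal component of n points toward azimuth atan2(n_x, n_y) = 255°, the dip direction.

true dip 25°, dip direction 255°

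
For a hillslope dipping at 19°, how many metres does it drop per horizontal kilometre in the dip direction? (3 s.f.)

drop per km = 1000 × tan 19° = 1000 × 0.3443

344 m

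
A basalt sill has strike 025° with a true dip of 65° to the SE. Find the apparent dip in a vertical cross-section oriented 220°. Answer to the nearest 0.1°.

The strike is 025° and the section trends 220°; the acute angle between them is β = 15°.
tan α = tan 65° × sin 15° = 2.1445 × 0.2588 = 0.5550
α = arctan(0.5550) = 29.03°

29.0°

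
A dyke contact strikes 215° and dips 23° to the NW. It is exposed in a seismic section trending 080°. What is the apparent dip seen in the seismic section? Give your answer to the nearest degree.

Angle between strike (215°) and section (080°): β = 45°.
tan α = tan 23° × sin 45° = 0.4245 × 0.7071 = 0.3001
apparent dip = arctan 0.3001 = 16.71°

17°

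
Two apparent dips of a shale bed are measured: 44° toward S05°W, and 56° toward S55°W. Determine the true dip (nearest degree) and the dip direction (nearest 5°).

Each apparent-dip line lies in the plane. As unit vectors (x east, y north, z up), v₁ plunges 44°→S05°W and v₂ plunges 56°→S55°W.
The plane normal is n = v₁ × v₂ ∝ (-0.371, -0.266, 0.308).
tan δ = √(n_x²+n_y²)/n_z = 0.457/0.308, so δ = 56.0°.
Dip direction = azimuth of (n_x, n_y) = atan2(-0.371, -0.266) = 234°.

true dip 56°, dip direction 235°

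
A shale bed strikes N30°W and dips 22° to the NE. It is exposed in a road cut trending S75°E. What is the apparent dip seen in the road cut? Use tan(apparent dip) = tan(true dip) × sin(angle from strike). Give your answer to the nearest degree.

16°

The strike is N30°W and the section trends S75°E; the acute angle between them is β = 45°.
tan(apparent dip) = tan 22° · sin 45° = 0.2857
α = arctan(0.2857) = 15.94°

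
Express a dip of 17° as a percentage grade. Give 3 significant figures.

grade % = 100 × tan 17° = 100 × 0.3057

30.6%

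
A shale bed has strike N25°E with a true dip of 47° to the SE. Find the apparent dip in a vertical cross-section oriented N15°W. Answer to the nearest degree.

35°

The strike is N25°E and the section trends N15°W; the acute angle between them is β = 40°.
tan(apparent dip) = tan 47° · sin 40° = 0.6893
α = arctan(0.6893) = 34.58°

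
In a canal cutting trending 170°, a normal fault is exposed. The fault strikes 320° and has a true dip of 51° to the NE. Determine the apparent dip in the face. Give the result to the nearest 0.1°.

Angle between strike (320°) and section (170°): β = 30°.
tan(apparent dip) = tan 51° · sin 30° = 0.6174
α = arctan(0.6174) = 31.69°

31.7°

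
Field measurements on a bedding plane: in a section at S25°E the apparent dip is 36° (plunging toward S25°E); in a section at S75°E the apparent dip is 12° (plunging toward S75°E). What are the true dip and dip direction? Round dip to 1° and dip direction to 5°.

The two traces are lines in the plane: v₁ = (sin 155°·cos 36°, cos 155°·cos 36°, −sin 36°), v₂ = (sin 105°·cos 12°, cos 105°·cos 12°, −sin 12°).
n = v₁ × v₂ = (0.004, -0.484, 0.606) (taken with n_z > 0).
tan δ = √(n_x²+n_y²)/n_z = 0.484/0.606, so δ = 38.6°.
Dip direction = atan2(0.004, -0.484) = 180° (azimuth of n's horizontal projection).

true dip 39°, dip direction 180°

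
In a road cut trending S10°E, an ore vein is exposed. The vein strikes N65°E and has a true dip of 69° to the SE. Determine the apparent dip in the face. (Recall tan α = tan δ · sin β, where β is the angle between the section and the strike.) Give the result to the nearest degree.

68°

Angle between strike (N65°E) and section (S10°E): β = 75°.
tan α = tan 69° × sin 75° = 2.6051 × 0.9659 = 2.5163
α = arctan(2.5163) = 68.33°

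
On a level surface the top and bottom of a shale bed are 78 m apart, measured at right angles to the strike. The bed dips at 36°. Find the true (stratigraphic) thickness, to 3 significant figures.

True thickness t = w · sin(dip) = 78 × sin 36°
t = 78 × 0.5878 = 45.847 m

45.8 m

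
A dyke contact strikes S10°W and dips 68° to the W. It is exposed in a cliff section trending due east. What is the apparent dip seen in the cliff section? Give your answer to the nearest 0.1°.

67.7°

The section lies 80° from the strike.
tan α = tan 68° × sin 80° = 2.4751 × 0.9848 = 2.4375
apparent dip = arctan 2.4375 = 67.69°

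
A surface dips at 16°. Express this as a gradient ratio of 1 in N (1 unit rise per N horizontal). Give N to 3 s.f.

1 in 3.49

1 : N means tan θ = 1/N, so N = 1/tan 16° = 1/0.2867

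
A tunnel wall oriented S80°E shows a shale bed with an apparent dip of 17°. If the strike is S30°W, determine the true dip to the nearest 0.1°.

β = acute angle between strike S30°W and section S80°E = 70°.
tan δ = tan α / sin β = tan 17° / sin 70° = 0.3057 / 0.9397 = 0.3254
δ = arctan(0.3254) = 18.02°

18.0°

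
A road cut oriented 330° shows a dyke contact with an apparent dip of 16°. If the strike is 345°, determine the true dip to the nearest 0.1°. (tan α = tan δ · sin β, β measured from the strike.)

47.9°

β = acute angle between strike 345° and section 330° = 15°.
tan δ = tan α / sin β = tan 16° / sin 15° = 0.2867 / 0.2588 = 1.1079
δ = arctan(1.1079) = 47.93°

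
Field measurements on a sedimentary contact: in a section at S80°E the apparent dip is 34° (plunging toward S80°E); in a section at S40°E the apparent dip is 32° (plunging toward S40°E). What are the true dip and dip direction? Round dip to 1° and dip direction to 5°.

Represent each trace as a vector plunging at its apparent dip toward its trend (east-north-up frame): v₁ = (0.816, -0.144, -0.559), v₂ = (0.545, -0.650, -0.530).
n = v₁ × v₂ = (0.287, -0.128, 0.452) (taken with n_z > 0).
tan δ = √(n_x²+n_y²)/n_z = 0.314/0.452, so δ = 34.8°.
Dip direction = azimuth of (n_x, n_y) = atan2(0.287, -0.128) = 114°.

true dip 35°, dip direction 115°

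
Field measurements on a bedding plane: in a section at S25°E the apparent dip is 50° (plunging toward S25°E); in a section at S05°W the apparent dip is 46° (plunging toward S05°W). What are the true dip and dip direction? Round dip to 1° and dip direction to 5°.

true dip 50°, dip direction 155°

The two traces are lines in the plane: v₁ = (sin 155°·cos 50°, cos 155°·cos 50°, −sin 50°), v₂ = (sin 185°·cos 46°, cos 185°·cos 46°, −sin 46°).
The plane normal is n = v₁ × v₂ ∝ (0.111, -0.242, 0.223).
tan δ = √(n_x²+n_y²)/n_z = 0.266/0.223, so δ = 50.0°.
Dip direction = atan2(0.111, -0.242) = 155° (azimuth of n's horizontal projection).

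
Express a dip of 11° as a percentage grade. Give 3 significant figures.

grade % = 100 × tan 11° = 100 × 0.1944

19.4%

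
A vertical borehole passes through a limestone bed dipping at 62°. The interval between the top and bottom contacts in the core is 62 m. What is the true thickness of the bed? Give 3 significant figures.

29.1 m

True thickness t = h · cos(dip) = 62 × cos 62°
t = 62 × 0.4695 = 29.107 m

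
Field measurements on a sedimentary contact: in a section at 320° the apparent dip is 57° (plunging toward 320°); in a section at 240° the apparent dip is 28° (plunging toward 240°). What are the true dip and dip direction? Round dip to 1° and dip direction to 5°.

true dip 57°, dip direction 310°

Represent each trace as a vector plunging at its apparent dip toward its trend (east-north-up frame): v₁ = (-0.350, 0.417, -0.839), v₂ = (-0.765, -0.441, -0.469).
n = v₁ × v₂ = (-0.566, 0.477, 0.474) (taken with n_z > 0).
Dip δ = arctan(|n_h|/n_z) = arctan(0.740/0.474) = 57.4°.
Dip direction = azimuth of (n_x, n_y) = atan2(-0.566, 0.477) = 310°.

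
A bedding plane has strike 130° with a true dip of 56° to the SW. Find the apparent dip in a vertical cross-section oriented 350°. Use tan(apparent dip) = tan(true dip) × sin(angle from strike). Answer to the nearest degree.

The section lies 40° from the strike.
tan(apparent dip) = tan 56° · sin 40° = 0.9530
α = arctan(0.9530) = 43.62°

44°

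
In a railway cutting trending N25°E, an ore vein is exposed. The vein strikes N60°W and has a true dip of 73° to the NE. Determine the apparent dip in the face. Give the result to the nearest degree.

73°

Angle between strike (N60°W) and section (N25°E): β = 85°.
tan α = tan 73° × sin 85° = 3.2709 × 0.9962 = 3.2584
apparent dip = arctan 3.2584 = 72.94°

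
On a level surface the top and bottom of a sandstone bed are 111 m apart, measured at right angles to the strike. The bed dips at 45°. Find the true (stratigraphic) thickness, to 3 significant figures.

78.5 m

True thickness t = w · sin(dip) = 111 × sin 45°
t = 111 × 0.7071 = 78.489 m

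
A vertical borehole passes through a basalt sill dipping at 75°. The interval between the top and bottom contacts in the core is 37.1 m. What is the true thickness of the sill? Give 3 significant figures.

9.60 m

True thickness t = h · cos(dip) = 37.1 × cos 75°
t = 37.1 × 0.2588 = 9.602 m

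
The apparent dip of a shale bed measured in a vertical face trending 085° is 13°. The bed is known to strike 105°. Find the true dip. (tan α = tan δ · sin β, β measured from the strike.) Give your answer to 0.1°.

β = acute angle between strike 105° and section 085° = 20°.
tan(true dip) = tan 13° / sin 20° = 0.6750
δ = arctan(0.6750) = 34.02°

34.0°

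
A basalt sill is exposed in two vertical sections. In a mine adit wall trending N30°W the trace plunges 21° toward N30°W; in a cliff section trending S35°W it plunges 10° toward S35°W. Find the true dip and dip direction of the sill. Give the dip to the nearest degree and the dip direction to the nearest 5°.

true dip 28°, dip direction 285°

Represent each trace as a vector plunging at its apparent dip toward its trend (east-north-up frame): v₁ = (-0.467, 0.809, -0.358), v₂ = (-0.565, -0.807, -0.174).
Cross product v₁ × v₂ gives the pole to the plane: n ∝ (-0.429, 0.121, 0.833).
Dip δ = arctan(|n_h|/n_z) = arctan(0.446/0.833) = 28.2°.
Dip direction = atan2(-0.429, 0.121) = 286° (azimuth of n's horizontal projection).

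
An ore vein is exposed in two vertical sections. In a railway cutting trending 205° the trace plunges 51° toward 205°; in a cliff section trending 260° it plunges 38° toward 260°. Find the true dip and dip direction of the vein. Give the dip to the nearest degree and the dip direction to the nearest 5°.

The two traces are lines in the plane: v₁ = (sin 205°·cos 51°, cos 205°·cos 51°, −sin 51°), v₂ = (sin 260°·cos 38°, cos 260°·cos 38°, −sin 38°).
Cross product v₁ × v₂ gives the pole to the plane: n ∝ (-0.245, -0.439, 0.406).
Dip δ = arctan(|n_h|/n_z) = arctan(0.503/0.406) = 51.1°.
Dip direction = azimuth of (n_x, n_y) = atan2(-0.245, -0.439) = 209°.

true dip 51°, dip direction 210°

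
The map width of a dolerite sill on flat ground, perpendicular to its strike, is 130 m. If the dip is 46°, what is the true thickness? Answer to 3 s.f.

True thickness t = w · sin(dip) = 130 × sin 46°
t = 130 × 0.7193 = 93.514 m

93.5 m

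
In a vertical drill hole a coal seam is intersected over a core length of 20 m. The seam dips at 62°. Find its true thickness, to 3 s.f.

True thickness t = h · cos(dip) = 20 × cos 62°
t = 20 × 0.4695 = 9.389 m

9.39 m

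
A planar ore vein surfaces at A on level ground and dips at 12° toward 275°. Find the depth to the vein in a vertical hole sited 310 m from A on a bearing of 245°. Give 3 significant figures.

57.1 m

The hole lies 30° from the dip direction, so the down-dip offset is 310 × cos 30° = 268.47 m.
Depth = down-dip offset × tan(dip) = 268.47 × tan 12° = 268.47 × 0.2126
Depth = 57.06 m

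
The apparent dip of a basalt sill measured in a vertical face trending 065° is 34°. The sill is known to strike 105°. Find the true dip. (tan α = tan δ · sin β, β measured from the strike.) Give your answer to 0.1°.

46.4°

β = acute angle between strike 105° and section 065° = 40°.
tan δ = tan α / sin β = tan 34° / sin 40° = 0.6745 / 0.6428 = 1.0493
true dip = arctan 1.0493 = 46.38°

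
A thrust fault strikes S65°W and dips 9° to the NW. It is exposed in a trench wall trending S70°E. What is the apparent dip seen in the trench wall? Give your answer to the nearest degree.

6°

Angle between strike (S65°W) and section (S70°E): β = 45°.
tan α = tan 9° × sin 45° = 0.1584 × 0.7071 = 0.1120
α = arctan(0.1120) = 6.39°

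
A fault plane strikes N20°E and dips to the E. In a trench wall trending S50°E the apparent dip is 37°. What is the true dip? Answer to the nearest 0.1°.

β = acute angle between strike N20°E and section S50°E = 70°.
tan δ = tan α / sin β = tan 37° / sin 70° = 0.7536 / 0.9397 = 0.8019
δ = arctan(0.8019) = 38.73°

38.7°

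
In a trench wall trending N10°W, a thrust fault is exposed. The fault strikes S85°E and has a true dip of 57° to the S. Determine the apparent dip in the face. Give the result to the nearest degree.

The strike is S85°E and the section trends N10°W; the acute angle between them is β = 75°.
tan(apparent dip) = tan 57° · sin 75° = 1.4874
α = arctan(1.4874) = 56.09°

56°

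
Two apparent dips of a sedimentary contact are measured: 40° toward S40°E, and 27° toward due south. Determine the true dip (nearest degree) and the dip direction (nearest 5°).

The two traces are lines in the plane: v₁ = (sin 140°·cos 40°, cos 140°·cos 40°, −sin 40°), v₂ = (sin 180°·cos 27°, cos 180°·cos 27°, −sin 27°).
n = v₁ × v₂ = (0.306, -0.224, 0.439) (taken with n_z > 0).
True dip = arccos(n_z / |n|) = arccos(0.7566) = 40.8°.
Dip direction = azimuth of (n_x, n_y) = atan2(0.306, -0.224) = 126°.

true dip 41°, dip direction 125°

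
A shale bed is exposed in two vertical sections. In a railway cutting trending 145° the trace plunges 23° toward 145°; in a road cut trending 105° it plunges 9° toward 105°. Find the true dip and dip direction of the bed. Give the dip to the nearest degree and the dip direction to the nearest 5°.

true dip 26°, dip direction 175°

The two traces are lines in the plane: v₁ = (sin 145°·cos 23°, cos 145°·cos 23°, −sin 23°), v₂ = (sin 105°·cos 9°, cos 105°·cos 9°, −sin 9°).
n = v₁ × v₂ = (0.018, -0.290, 0.584) (taken with n_z > 0).
True dip = arccos(n_z / |n|) = arccos(0.8953) = 26.5°.
Dip direction = azimuth of (n_x, n_y) = atan2(0.018, -0.290) = 176°.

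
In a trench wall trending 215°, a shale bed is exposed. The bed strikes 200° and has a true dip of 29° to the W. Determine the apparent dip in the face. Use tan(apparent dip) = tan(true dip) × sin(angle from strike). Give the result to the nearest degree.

The section lies 15° from the strike.
tan α = tan 29° × sin 15° = 0.5543 × 0.2588 = 0.1435
apparent dip = arctan 0.1435 = 8.16°

8°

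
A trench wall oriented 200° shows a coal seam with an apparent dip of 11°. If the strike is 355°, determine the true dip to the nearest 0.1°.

The section is 25° from the strike.
tan δ = tan α / sin β = tan 11° / sin 25° = 0.1944 / 0.4226 = 0.4599
δ = arctan(0.4599) = 24.70°

24.7°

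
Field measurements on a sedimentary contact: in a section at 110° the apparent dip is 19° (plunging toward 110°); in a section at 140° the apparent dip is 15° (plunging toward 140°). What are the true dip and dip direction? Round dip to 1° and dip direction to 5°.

Represent each trace as a vector plunging at its apparent dip toward its trend (east-north-up frame): v₁ = (0.888, -0.323, -0.326), v₂ = (0.621, -0.740, -0.259).
Cross product v₁ × v₂ gives the pole to the plane: n ∝ (0.157, -0.028, 0.457).
tan δ = √(n_x²+n_y²)/n_z = 0.160/0.457, so δ = 19.3°.
The horizontal component of n points toward azimuth atan2(n_x, n_y) = 100°, the dip direction.

true dip 19°, dip direction 100°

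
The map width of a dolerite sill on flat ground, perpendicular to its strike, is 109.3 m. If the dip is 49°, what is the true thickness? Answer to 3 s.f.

True thickness t = w · sin(dip) = 109.3 × sin 49°
t = 109.3 × 0.7547 = 82.490 m

82.5 m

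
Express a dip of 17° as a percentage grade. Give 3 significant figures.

30.6%

grade % = 100 × tan 17° = 100 × 0.3057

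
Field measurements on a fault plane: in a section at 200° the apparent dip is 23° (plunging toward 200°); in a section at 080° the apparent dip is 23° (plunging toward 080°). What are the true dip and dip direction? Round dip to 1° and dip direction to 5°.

true dip 40°, dip direction 140°

The two traces are lines in the plane: v₁ = (sin 200°·cos 23°, cos 200°·cos 23°, −sin 23°), v₂ = (sin 80°·cos 23°, cos 80°·cos 23°, −sin 23°).
n = v₁ × v₂ = (0.400, -0.477, 0.734) (taken with n_z > 0).
tan δ = √(n_x²+n_y²)/n_z = 0.623/0.734, so δ = 40.3°.
Dip direction = atan2(0.400, -0.477) = 140° (azimuth of n's horizontal projection).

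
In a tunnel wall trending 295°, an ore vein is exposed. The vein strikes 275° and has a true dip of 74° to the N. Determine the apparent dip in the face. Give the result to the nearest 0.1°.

50.0°

The strike is 275° and the section trends 295°; the acute angle between them is β = 20°.
tan(apparent dip) = tan 74° · sin 20° = 1.1928
apparent dip = arctan 1.1928 = 50.02°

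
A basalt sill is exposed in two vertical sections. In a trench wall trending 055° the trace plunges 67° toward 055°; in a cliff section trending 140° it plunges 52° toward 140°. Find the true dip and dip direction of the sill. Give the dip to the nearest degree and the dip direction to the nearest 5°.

Represent each trace as a vector plunging at its apparent dip toward its trend (east-north-up frame): v₁ = (0.320, 0.224, -0.921), v₂ = (0.396, -0.472, -0.788).
The plane normal is n = v₁ × v₂ ∝ (0.611, 0.112, 0.240).
tan δ = √(n_x²+n_y²)/n_z = 0.621/0.240, so δ = 68.9°.
Dip direction = atan2(0.611, 0.112) = 80° (azimuth of n's horizontal projection).

true dip 69°, dip direction 080°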